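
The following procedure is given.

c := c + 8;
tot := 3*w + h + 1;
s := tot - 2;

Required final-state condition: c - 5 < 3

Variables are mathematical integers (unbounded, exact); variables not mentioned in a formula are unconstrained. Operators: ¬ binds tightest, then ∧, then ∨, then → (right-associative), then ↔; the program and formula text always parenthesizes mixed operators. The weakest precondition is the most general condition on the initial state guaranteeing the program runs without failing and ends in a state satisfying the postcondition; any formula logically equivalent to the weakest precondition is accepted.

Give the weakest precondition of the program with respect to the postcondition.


Working backward. After the program, the postcondition c - 5 < 3 must hold; in canonical form it is c < 8.
Before s := tot - 2: c < 8
Before tot := 3*w + h + 1: c < 8
Before c := c + 8: c < 0
Answer: WP = c < 0


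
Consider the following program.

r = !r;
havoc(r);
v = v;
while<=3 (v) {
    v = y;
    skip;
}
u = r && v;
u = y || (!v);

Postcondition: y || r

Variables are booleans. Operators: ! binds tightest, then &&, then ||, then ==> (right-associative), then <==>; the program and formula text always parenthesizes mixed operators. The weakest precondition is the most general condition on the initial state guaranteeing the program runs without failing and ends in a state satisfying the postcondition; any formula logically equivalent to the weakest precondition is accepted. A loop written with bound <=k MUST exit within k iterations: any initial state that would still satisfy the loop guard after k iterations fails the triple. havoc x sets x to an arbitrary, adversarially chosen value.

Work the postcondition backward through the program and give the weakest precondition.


Working backward. After the program, y || r must hold.
Before u := y || (!v): y || r
Before u := r && v: y || r
Before the loop (bound <=3), unroll the exhaustion recursion (WP_0 = exit-now case; WP_j = one more guarded iteration, up to j = 3):
  WP_0: (!v) && (y || r)
  WP_1: (v ==> ((!y) && (y || r))) && ((!v) ==> (y || r))
  WP_2: (v ==> ((y ==> ((!y) && (y || r))) && ((!y) ==> (y || r)))) && ((!v) ==> (y || r))
  WP_3: (v ==> ((y ==> ((y ==> ((!y) && (y || r))) && ((!y) ==> (y || r)))) && ((!y) ==> (y || r)))) && ((!v) ==> (y || r))
So before the loop: (v ==> ((y ==> ((y ==> ((!y) && (y || r))) && ((!y) ==> (y || r)))) && ((!y) ==> (y || r)))) && ((!v) ==> (y || r))
Before v := v: (v ==> ((y ==> ((y ==> ((!y) && (y || r))) && ((!y) ==> (y || r)))) && ((!y) ==> (y || r)))) && ((!v) ==> (y || r))
Before havoc r: (v ==> (y ==> (y ==> (!y)))) && (v ==> ((y ==> ((!y) && ((!y) ==> y))) && ((!y) ==> y))) && ((!v) ==> y)
Before r := !r: (v ==> (y ==> (y ==> (!y)))) && (v ==> ((y ==> ((!y) && ((!y) ==> y))) && ((!y) ==> y))) && ((!v) ==> y)
Answer: WP = (v ==> (y ==> (y ==> (!y)))) && (v ==> ((y ==> ((!y) && ((!y) ==> y))) && ((!y) ==> y))) && ((!v) ==> y)


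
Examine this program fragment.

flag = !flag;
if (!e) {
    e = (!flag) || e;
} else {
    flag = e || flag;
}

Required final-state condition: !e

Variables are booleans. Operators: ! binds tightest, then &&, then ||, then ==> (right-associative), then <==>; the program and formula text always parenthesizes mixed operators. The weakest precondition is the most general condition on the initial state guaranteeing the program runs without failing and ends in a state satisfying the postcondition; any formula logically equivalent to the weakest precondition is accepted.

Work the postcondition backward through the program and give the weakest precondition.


Working backward. After the program, !e must hold.
Then branch requires !((!flag) || e); else branch requires !e.
Before the if: ((!e) ==> (!((!flag) || e))) && (e ==> (!e))
Before flag := !flag: ((!e) ==> (!(flag || e))) && (e ==> (!e))
Answer: WP = ((!e) ==> (!(flag || e))) && (e ==> (!e))


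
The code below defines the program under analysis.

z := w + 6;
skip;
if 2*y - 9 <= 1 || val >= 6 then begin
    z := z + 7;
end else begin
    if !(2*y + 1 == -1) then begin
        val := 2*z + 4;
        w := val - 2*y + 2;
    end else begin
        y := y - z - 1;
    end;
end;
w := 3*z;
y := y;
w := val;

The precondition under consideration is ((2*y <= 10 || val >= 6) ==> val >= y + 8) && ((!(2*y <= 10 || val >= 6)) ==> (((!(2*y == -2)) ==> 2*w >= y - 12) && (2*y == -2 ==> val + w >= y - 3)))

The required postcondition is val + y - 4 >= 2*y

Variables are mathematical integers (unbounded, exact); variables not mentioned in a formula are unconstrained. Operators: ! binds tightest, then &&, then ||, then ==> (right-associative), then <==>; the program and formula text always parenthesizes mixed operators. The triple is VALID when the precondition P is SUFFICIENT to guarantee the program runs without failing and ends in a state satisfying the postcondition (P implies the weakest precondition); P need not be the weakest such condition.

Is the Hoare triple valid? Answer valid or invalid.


Working backward. After the program, the postcondition val + y - 4 >= 2*y must hold; in canonical form it is val >= y + 4.
Before w := val: val >= y + 4
Before y := y: val >= y + 4
Before w := 3*z: val >= y + 4
Then branch requires val >= y + 4; else branch requires ((!(2*y == -2)) ==> 2*z >= y) && (2*y == -2 ==> val + z >= y + 3).
Before the if: ((2*y <= 10 || val >= 6) ==> val >= y + 4) && ((!(2*y <= 10 || val >= 6)) ==> (((!(2*y == -2)) ==> 2*z >= y) && (2*y == -2 ==> val + z >= y + 3)))
Before skip: ((2*y <= 10 || val >= 6) ==> val >= y + 4) && ((!(2*y <= 10 || val >= 6)) ==> (((!(2*y == -2)) ==> 2*z >= y) && (2*y == -2 ==> val + z >= y + 3)))
Before z := w + 6: ((2*y <= 10 || val >= 6) ==> val >= y + 4) && ((!(2*y <= 10 || val >= 6)) ==> (((!(2*y == -2)) ==> 2*w >= y - 12) && (2*y == -2 ==> val + w >= y - 3)))
The weakest precondition is ((2*y <= 10 || val >= 6) ==> val >= y + 4) && ((!(2*y <= 10 || val >= 6)) ==> (((!(2*y == -2)) ==> 2*w >= y - 12) && (2*y == -2 ==> val + w >= y - 3))).
Check whether ((2*y <= 10 || val >= 6) ==> val >= y + 8) && ((!(2*y <= 10 || val >= 6)) ==> (((!(2*y == -2)) ==> 2*w >= y - 12) && (2*y == -2 ==> val + w >= y - 3))) implies it.
Every state satisfying the precondition satisfies the weakest precondition: the implication holds.
Answer: valid


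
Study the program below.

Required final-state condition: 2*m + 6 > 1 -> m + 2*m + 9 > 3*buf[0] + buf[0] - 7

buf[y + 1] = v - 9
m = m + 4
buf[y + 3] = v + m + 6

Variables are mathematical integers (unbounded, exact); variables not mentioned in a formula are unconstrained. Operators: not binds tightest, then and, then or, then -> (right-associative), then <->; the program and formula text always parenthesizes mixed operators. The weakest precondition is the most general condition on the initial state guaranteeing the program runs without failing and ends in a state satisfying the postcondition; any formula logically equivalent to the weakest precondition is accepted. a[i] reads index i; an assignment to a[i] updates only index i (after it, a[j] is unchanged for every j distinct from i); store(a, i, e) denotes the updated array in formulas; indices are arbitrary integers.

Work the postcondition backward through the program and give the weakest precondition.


Working backward. After the program, the postcondition 2*m + 6 > 1 -> m + 2*m + 9 > 3*buf[0] + buf[0] - 7 must hold; in canonical form it is 2*m > -5 -> 3*m > 4*buf[0] - 16.
Before buf[y + 3] := v + m + 6: 2*m > -5 -> 3*m > 4*store(buf, y + 3, m + v + 6)[0] - 16
Before m := m + 4: 2*m > -13 -> 3*m > 4*store(buf, y + 3, m + v + 10)[0] - 28
Before buf[y + 1] := v - 9: 2*m > -13 -> 3*m > 4*store(store(buf, y + 1, v - 9), y + 3, m + v + 10)[0] - 28
Answer: WP = 2*m > -13 -> 3*m > 4*store(store(buf, y + 1, v - 9), y + 3, m + v + 10)[0] - 28


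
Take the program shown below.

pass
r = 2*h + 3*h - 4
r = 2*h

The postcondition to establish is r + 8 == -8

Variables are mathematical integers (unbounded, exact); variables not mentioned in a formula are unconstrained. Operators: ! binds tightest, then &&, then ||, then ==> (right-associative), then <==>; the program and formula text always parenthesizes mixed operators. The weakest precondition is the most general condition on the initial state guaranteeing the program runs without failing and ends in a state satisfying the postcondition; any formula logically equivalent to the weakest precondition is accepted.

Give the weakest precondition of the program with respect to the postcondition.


Working backward. After the program, the postcondition r + 8 == -8 must hold; in canonical form it is r == -16.
Before r := 2*h: 2*h == -16
Before r := 2*h + 3*h - 4: 2*h == -16
Before skip: 2*h == -16
Answer: WP = 2*h == -16


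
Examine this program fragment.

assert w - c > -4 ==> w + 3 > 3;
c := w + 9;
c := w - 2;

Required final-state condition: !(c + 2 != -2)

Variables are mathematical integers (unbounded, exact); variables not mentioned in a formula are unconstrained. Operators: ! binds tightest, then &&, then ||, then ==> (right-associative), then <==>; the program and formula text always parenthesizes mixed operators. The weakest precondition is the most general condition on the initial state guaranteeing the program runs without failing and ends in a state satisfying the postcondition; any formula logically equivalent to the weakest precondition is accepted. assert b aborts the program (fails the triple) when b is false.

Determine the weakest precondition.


Working backward. After the program, the postcondition !(c + 2 != -2) must hold; in canonical form it is !(c != -4).
Before c := w - 2: !(w != -2)
Before c := w + 9: !(w != -2)
Before assert w - c > -4 ==> w + 3 > 3: (w > c - 4 ==> w > 0) && (!(w != -2))
Answer: WP = (w > c - 4 ==> w > 0) && (!(w != -2))


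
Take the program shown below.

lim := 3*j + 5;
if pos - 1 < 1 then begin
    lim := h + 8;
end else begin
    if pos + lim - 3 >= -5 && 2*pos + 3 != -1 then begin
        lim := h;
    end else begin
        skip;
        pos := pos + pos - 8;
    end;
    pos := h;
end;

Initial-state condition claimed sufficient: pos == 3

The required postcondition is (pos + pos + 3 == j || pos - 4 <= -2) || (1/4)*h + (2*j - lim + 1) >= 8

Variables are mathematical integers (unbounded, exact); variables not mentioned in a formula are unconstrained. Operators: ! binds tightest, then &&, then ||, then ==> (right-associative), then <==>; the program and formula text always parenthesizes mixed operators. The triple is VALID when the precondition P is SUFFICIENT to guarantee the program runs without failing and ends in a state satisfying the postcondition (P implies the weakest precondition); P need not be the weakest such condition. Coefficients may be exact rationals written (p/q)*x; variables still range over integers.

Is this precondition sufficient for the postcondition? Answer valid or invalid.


Working backward. After the program, the postcondition (pos + pos + 3 == j || pos - 4 <= -2) || (1/4)*h + (2*j - lim + 1) >= 8 must hold; in canonical form it is 2*pos == j - 3 || pos <= 2 || (1/4)*h + 2*j >= lim + 7.
Then branch requires 2*pos == j - 3 || pos <= 2 || 2*j >= (3/4)*h + 15; else branch requires ((lim + pos >= -2 && 2*pos != -4) ==> (2*h == j - 3 || h <= 2 || 2*j >= (3/4)*h + 7)) && ((!(lim + pos >= -2 && 2*pos != -4)) ==> (2*h == j - 3 || h <= 2 || (1/4)*h + 2*j >= lim + 7)).
Before the if: (pos < 2 ==> (2*pos == j - 3 || pos <= 2 || 2*j >= (3/4)*h + 15)) && ((!(pos < 2)) ==> (((lim + pos >= -2 && 2*pos != -4) ==> (2*h == j - 3 || h <= 2 || 2*j >= (3/4)*h + 7)) && ((!(lim + pos >= -2 && 2*pos != -4)) ==> (2*h == j - 3 || h <= 2 || (1/4)*h + 2*j >= lim + 7))))
Before lim := 3*j + 5: (pos < 2 ==> (2*pos == j - 3 || pos <= 2 || 2*j >= (3/4)*h + 15)) && ((!(pos < 2)) ==> (((3*j + pos >= -7 && 2*pos != -4) ==> (2*h == j - 3 || h <= 2 || 2*j >= (3/4)*h + 7)) && ((!(3*j + pos >= -7 && 2*pos != -4)) ==> (2*h == j - 3 || h <= 2 || (1/4)*h >= j + 12))))
The weakest precondition is (pos < 2 ==> (2*pos == j - 3 || pos <= 2 || 2*j >= (3/4)*h + 15)) && ((!(pos < 2)) ==> (((3*j + pos >= -7 && 2*pos != -4) ==> (2*h == j - 3 || h <= 2 || 2*j >= (3/4)*h + 7)) && ((!(3*j + pos >= -7 && 2*pos != -4)) ==> (2*h == j - 3 || h <= 2 || (1/4)*h >= j + 12)))).
Check whether pos == 3 implies it.
Countermodel: at the initial state h = 3, j = -4, pos = 3, the precondition holds but the weakest precondition fails.
Answer: invalid


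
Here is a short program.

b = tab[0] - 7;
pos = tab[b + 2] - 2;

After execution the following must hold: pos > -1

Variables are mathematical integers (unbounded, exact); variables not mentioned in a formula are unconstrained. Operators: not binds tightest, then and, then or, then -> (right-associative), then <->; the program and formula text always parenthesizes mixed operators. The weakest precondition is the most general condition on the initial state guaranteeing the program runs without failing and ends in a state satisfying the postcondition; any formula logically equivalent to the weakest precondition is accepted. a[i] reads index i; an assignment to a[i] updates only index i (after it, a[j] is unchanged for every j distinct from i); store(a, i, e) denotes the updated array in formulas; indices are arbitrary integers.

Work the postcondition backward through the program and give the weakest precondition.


Working backward. After the program, pos > -1 must hold.
Before pos := tab[b + 2] - 2: tab[b + 2] > 1
Before b := tab[0] - 7: tab[tab[0] - 5] > 1
Answer: WP = tab[tab[0] - 5] > 1


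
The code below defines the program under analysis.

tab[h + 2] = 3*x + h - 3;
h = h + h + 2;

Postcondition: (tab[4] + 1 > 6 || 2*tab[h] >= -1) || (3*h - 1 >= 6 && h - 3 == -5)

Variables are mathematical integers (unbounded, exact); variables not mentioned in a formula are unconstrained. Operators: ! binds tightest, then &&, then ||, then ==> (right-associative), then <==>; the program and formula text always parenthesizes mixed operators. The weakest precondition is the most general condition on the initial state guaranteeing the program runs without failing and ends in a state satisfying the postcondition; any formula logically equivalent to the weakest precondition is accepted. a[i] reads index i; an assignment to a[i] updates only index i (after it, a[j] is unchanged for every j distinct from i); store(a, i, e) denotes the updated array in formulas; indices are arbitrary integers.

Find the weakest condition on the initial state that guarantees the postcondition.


Working backward. After the program, the postcondition (tab[4] + 1 > 6 || 2*tab[h] >= -1) || (3*h - 1 >= 6 && h - 3 == -5) must hold; in canonical form it is tab[4] > 5 || 2*tab[h] >= -1 || (3*h >= 7 && h == -2).
Before h := h + h + 2: tab[4] > 5 || 2*tab[2*h + 2] >= -1 || (6*h >= 1 && 2*h == -4)
Before tab[h + 2] := 3*x + h - 3: store(tab, h + 2, h + 3*x - 3)[4] > 5 || 2*store(tab, h + 2, h + 3*x - 3)[2*h + 2] >= -1 || (6*h >= 1 && 2*h == -4)
Answer: WP = store(tab, h + 2, h + 3*x - 3)[4] > 5 || 2*store(tab, h + 2, h + 3*x - 3)[2*h + 2] >= -1 || (6*h >= 1 && 2*h == -4)


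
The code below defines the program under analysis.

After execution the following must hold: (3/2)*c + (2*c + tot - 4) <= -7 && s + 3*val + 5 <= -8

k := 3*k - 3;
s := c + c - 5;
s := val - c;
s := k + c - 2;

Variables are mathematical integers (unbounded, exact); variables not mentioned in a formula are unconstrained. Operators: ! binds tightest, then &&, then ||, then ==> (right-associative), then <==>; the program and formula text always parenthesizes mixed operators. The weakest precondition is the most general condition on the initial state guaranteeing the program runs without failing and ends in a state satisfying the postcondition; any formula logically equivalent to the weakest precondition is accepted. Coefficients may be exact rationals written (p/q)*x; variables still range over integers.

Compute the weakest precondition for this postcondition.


Working backward. After the program, the postcondition (3/2)*c + (2*c + tot - 4) <= -7 && s + 3*val + 5 <= -8 must hold; in canonical form it is (7/2)*c + tot <= -3 && s + 3*val <= -13.
Before s := k + c - 2: (7/2)*c + tot <= -3 && c + k + 3*val <= -11
Before s := val - c: (7/2)*c + tot <= -3 && c + k + 3*val <= -11
Before s := c + c - 5: (7/2)*c + tot <= -3 && c + k + 3*val <= -11
Before k := 3*k - 3: (7/2)*c + tot <= -3 && c + 3*k + 3*val <= -8
Answer: WP = (7/2)*c + tot <= -3 && c + 3*k + 3*val <= -8


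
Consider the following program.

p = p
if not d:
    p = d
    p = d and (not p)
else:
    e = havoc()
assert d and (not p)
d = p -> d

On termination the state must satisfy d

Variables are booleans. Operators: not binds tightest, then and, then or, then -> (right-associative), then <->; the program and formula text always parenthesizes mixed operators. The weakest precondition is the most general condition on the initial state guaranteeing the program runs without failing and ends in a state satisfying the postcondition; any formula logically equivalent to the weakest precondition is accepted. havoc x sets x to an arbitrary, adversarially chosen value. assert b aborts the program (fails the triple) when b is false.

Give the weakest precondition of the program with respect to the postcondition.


Working backward. After the program, d must hold.
Before d := p -> d: p -> d
Before assert d and (not p): d and (not p) and (p -> d)
Then branch requires d; else branch requires d and (not p) and (p -> d).
Before the if: ((not d) -> d) and (d -> (d and (not p) and (p -> d)))
Before p := p: ((not d) -> d) and (d -> (d and (not p) and (p -> d)))
Answer: WP = ((not d) -> d) and (d -> (d and (not p) and (p -> d)))


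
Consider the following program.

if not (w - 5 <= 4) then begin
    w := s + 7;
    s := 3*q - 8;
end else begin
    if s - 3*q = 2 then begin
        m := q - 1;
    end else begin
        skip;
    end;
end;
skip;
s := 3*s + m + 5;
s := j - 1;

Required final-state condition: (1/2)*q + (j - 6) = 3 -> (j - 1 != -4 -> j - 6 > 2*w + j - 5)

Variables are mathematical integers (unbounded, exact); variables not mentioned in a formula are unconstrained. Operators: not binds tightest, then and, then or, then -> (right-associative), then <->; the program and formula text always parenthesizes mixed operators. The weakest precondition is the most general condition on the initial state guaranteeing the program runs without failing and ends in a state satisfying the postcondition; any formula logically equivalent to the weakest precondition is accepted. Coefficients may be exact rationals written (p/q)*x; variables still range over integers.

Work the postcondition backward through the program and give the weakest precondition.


Working backward. After the program, the postcondition (1/2)*q + (j - 6) = 3 -> (j - 1 != -4 -> j - 6 > 2*w + j - 5) must hold; in canonical form it is j + (1/2)*q = 9 -> (j != -3 -> 2*w < -1).
Before s := j - 1: j + (1/2)*q = 9 -> (j != -3 -> 2*w < -1)
Before s := 3*s + m + 5: j + (1/2)*q = 9 -> (j != -3 -> 2*w < -1)
Before skip: j + (1/2)*q = 9 -> (j != -3 -> 2*w < -1)
Then branch requires j + (1/2)*q = 9 -> (j != -3 -> 2*s < -15); else branch requires (s = 3*q + 2 -> (j + (1/2)*q = 9 -> (j != -3 -> 2*w < -1))) and ((not (s = 3*q + 2)) -> (j + (1/2)*q = 9 -> (j != -3 -> 2*w < -1))).
Before the if: ((not (w <= 9)) -> (j + (1/2)*q = 9 -> (j != -3 -> 2*s < -15))) and (w <= 9 -> ((s = 3*q + 2 -> (j + (1/2)*q = 9 -> (j != -3 -> 2*w < -1))) and ((not (s = 3*q + 2)) -> (j + (1/2)*q = 9 -> (j != -3 -> 2*w < -1)))))
Answer: WP = ((not (w <= 9)) -> (j + (1/2)*q = 9 -> (j != -3 -> 2*s < -15))) and (w <= 9 -> ((s = 3*q + 2 -> (j + (1/2)*q = 9 -> (j != -3 -> 2*w < -1))) and ((not (s = 3*q + 2)) -> (j + (1/2)*q = 9 -> (j != -3 -> 2*w < -1)))))


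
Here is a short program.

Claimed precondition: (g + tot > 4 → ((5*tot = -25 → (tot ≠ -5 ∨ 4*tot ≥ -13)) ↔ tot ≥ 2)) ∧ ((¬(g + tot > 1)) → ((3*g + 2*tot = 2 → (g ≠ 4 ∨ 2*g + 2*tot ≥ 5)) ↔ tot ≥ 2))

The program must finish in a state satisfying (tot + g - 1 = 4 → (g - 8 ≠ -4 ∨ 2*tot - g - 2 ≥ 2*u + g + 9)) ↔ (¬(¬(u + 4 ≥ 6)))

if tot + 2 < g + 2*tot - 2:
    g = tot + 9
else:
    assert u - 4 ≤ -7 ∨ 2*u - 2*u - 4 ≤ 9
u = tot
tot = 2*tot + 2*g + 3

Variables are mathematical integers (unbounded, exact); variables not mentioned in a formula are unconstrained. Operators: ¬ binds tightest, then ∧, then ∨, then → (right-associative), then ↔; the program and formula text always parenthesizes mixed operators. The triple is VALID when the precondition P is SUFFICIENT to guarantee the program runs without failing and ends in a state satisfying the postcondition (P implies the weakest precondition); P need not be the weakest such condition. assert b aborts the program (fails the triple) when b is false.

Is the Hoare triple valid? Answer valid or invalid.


Working backward. After the program, the postcondition (tot + g - 1 = 4 → (g - 8 ≠ -4 ∨ 2*tot - g - 2 ≥ 2*u + g + 9)) ↔ (¬(¬(u + 4 ≥ 6))) must hold; in canonical form it is (g + tot = 5 → (g ≠ 4 ∨ 2*tot ≥ 2*g + 2*u + 11)) ↔ u ≥ 2.
Before tot := 2*tot + 2*g + 3: (3*g + 2*tot = 2 → (g ≠ 4 ∨ 2*g + 4*tot ≥ 2*u + 5)) ↔ u ≥ 2
Before u := tot: (3*g + 2*tot = 2 → (g ≠ 4 ∨ 2*g + 2*tot ≥ 5)) ↔ tot ≥ 2
Then branch requires (5*tot = -25 → (tot ≠ -5 ∨ 4*tot ≥ -13)) ↔ tot ≥ 2; else branch requires (3*g + 2*tot = 2 → (g ≠ 4 ∨ 2*g + 2*tot ≥ 5)) ↔ tot ≥ 2.
Before the if: (g + tot > 4 → ((5*tot = -25 → (tot ≠ -5 ∨ 4*tot ≥ -13)) ↔ tot ≥ 2)) ∧ ((¬(g + tot > 4)) → ((3*g + 2*tot = 2 → (g ≠ 4 ∨ 2*g + 2*tot ≥ 5)) ↔ tot ≥ 2))
The weakest precondition is (g + tot > 4 → ((5*tot = -25 → (tot ≠ -5 ∨ 4*tot ≥ -13)) ↔ tot ≥ 2)) ∧ ((¬(g + tot > 4)) → ((3*g + 2*tot = 2 → (g ≠ 4 ∨ 2*g + 2*tot ≥ 5)) ↔ tot ≥ 2)).
Check whether (g + tot > 4 → ((5*tot = -25 → (tot ≠ -5 ∨ 4*tot ≥ -13)) ↔ tot ≥ 2)) ∧ ((¬(g + tot > 1)) → ((3*g + 2*tot = 2 → (g ≠ 4 ∨ 2*g + 2*tot ≥ 5)) ↔ tot ≥ 2)) implies it.
Countermodel: at the initial state g = 1, tot = 1, the precondition holds but the weakest precondition fails.
Answer: invalid


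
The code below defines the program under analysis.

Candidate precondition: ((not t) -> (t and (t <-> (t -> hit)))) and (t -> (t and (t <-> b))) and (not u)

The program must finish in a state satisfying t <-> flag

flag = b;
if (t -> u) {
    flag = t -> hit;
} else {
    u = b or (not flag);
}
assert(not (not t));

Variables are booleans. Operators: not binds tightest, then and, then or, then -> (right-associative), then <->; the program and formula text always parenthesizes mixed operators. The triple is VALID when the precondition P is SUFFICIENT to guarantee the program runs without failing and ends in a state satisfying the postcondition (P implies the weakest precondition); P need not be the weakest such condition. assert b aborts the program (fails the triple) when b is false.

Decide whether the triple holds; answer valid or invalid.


Working backward. After the program, t <-> flag must hold.
Before assert not (not t): t and (t <-> flag)
Then branch requires t and (t <-> (t -> hit)); else branch requires t and (t <-> flag).
Before the if: ((t -> u) -> (t and (t <-> (t -> hit)))) and ((not (t -> u)) -> (t and (t <-> flag)))
Before flag := b: ((t -> u) -> (t and (t <-> (t -> hit)))) and ((not (t -> u)) -> (t and (t <-> b)))
The weakest precondition is ((t -> u) -> (t and (t <-> (t -> hit)))) and ((not (t -> u)) -> (t and (t <-> b))).
Check whether ((not t) -> (t and (t <-> (t -> hit)))) and (t -> (t and (t <-> b))) and (not u) implies it.
Every state satisfying the precondition satisfies the weakest precondition: the implication holds.
Answer: valid


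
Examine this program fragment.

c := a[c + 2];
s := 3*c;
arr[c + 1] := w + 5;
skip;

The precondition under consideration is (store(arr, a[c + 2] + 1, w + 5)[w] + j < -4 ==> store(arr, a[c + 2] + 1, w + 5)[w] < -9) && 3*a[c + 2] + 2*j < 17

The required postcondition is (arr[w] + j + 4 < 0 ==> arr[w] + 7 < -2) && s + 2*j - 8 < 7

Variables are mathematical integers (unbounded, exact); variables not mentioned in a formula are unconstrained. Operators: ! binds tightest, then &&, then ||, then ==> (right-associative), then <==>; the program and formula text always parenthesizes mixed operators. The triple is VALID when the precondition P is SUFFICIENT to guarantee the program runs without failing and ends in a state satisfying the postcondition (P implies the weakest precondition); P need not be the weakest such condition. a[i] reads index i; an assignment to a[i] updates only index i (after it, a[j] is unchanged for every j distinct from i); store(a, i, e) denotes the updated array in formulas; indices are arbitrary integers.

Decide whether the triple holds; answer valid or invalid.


Working backward. After the program, the postcondition (arr[w] + j + 4 < 0 ==> arr[w] + 7 < -2) && s + 2*j - 8 < 7 must hold; in canonical form it is (arr[w] + j < -4 ==> arr[w] < -9) && 2*j + s < 15.
Before skip: (arr[w] + j < -4 ==> arr[w] < -9) && 2*j + s < 15
Before arr[c + 1] := w + 5: (store(arr, c + 1, w + 5)[w] + j < -4 ==> store(arr, c + 1, w + 5)[w] < -9) && 2*j + s < 15
Before s := 3*c: (store(arr, c + 1, w + 5)[w] + j < -4 ==> store(arr, c + 1, w + 5)[w] < -9) && 3*c + 2*j < 15
Before c := a[c + 2]: (store(arr, a[c + 2] + 1, w + 5)[w] + j < -4 ==> store(arr, a[c + 2] + 1, w + 5)[w] < -9) && 3*a[c + 2] + 2*j < 15
The weakest precondition is (store(arr, a[c + 2] + 1, w + 5)[w] + j < -4 ==> store(arr, a[c + 2] + 1, w + 5)[w] < -9) && 3*a[c + 2] + 2*j < 15.
Check whether (store(arr, a[c + 2] + 1, w + 5)[w] + j < -4 ==> store(arr, a[c + 2] + 1, w + 5)[w] < -9) && 3*a[c + 2] + 2*j < 17 implies it.
Countermodel: at the initial state a = {[0] = 1, [2] = 1, elsewhere 1}, arr = {[0] = -10, [2] = 3, elsewhere 3}, c = -2, j = 6, w = 0, the precondition holds but the weakest precondition fails.
Answer: invalid


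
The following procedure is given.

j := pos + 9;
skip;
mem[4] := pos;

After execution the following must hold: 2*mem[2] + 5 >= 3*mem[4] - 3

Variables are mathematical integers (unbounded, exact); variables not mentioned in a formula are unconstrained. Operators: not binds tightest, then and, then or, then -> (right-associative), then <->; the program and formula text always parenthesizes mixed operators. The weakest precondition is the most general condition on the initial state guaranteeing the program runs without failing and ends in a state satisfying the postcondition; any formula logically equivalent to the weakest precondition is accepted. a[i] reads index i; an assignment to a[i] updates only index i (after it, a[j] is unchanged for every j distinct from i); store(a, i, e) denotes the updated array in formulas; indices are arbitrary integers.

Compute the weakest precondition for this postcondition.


Working backward. After the program, the postcondition 2*mem[2] + 5 >= 3*mem[4] - 3 must hold; in canonical form it is 2*mem[2] >= 3*mem[4] - 8.
Before mem[4] := pos: 2*mem[2] >= 3*pos - 8
Before skip: 2*mem[2] >= 3*pos - 8
Before j := pos + 9: 2*mem[2] >= 3*pos - 8
Answer: WP = 2*mem[2] >= 3*pos - 8


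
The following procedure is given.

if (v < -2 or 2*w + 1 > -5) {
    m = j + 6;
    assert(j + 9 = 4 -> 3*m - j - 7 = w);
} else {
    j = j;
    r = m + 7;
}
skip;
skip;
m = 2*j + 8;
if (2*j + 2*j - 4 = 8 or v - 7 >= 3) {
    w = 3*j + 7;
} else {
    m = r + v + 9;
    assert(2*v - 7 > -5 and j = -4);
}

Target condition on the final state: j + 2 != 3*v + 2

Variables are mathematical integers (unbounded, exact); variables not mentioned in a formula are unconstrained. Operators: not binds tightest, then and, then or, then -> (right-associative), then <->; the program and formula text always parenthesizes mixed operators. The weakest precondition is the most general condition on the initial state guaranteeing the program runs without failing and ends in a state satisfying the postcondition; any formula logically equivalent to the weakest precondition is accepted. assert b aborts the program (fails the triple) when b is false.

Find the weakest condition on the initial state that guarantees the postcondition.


Working backward. After the program, the postcondition j + 2 != 3*v + 2 must hold; in canonical form it is j != 3*v.
Then branch requires j != 3*v; else branch requires 2*v > 2 and j = -4 and j != 3*v.
Before the if: ((4*j = 12 or v >= 10) -> j != 3*v) and ((not (4*j = 12 or v >= 10)) -> (2*v > 2 and j = -4 and j != 3*v))
Before m := 2*j + 8: ((4*j = 12 or v >= 10) -> j != 3*v) and ((not (4*j = 12 or v >= 10)) -> (2*v > 2 and j = -4 and j != 3*v))
Before skip: ((4*j = 12 or v >= 10) -> j != 3*v) and ((not (4*j = 12 or v >= 10)) -> (2*v > 2 and j = -4 and j != 3*v))
Before skip: ((4*j = 12 or v >= 10) -> j != 3*v) and ((not (4*j = 12 or v >= 10)) -> (2*v > 2 and j = -4 and j != 3*v))
Then branch requires (j = -5 -> 2*j = w - 11) and ((4*j = 12 or v >= 10) -> j != 3*v) and ((not (4*j = 12 or v >= 10)) -> (2*v > 2 and j = -4 and j != 3*v)); else branch requires ((4*j = 12 or v >= 10) -> j != 3*v) and ((not (4*j = 12 or v >= 10)) -> (2*v > 2 and j = -4 and j != 3*v)).
Before the if: ((v < -2 or 2*w > -6) -> ((j = -5 -> 2*j = w - 11) and ((4*j = 12 or v >= 10) -> j != 3*v) and ((not (4*j = 12 or v >= 10)) -> (2*v > 2 and j = -4 and j != 3*v)))) and ((not (v < -2 or 2*w > -6)) -> (((4*j = 12 or v >= 10) -> j != 3*v) and ((not (4*j = 12 or v >= 10)) -> (2*v > 2 and j = -4 and j != 3*v))))
Answer: WP = ((v < -2 or 2*w > -6) -> ((j = -5 -> 2*j = w - 11) and ((4*j = 12 or v >= 10) -> j != 3*v) and ((not (4*j = 12 or v >= 10)) -> (2*v > 2 and j = -4 and j != 3*v)))) and ((not (v < -2 or 2*w > -6)) -> (((4*j = 12 or v >= 10) -> j != 3*v) and ((not (4*j = 12 or v >= 10)) -> (2*v > 2 and j = -4 and j != 3*v))))


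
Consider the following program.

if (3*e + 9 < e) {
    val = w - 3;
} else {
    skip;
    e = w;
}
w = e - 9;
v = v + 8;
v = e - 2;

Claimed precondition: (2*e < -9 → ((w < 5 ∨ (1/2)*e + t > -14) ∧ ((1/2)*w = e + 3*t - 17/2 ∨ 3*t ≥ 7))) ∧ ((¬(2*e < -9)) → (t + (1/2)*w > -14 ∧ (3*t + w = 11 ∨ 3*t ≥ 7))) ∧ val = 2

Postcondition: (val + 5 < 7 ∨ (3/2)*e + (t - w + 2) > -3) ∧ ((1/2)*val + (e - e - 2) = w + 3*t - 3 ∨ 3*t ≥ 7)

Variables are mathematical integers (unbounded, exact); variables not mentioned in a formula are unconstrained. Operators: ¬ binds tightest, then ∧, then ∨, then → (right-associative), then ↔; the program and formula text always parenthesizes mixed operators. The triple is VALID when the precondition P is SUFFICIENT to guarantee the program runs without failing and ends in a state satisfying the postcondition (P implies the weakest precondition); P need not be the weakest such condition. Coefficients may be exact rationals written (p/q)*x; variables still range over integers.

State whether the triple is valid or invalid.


Working backward. After the program, the postcondition (val + 5 < 7 ∨ (3/2)*e + (t - w + 2) > -3) ∧ ((1/2)*val + (e - e - 2) = w + 3*t - 3 ∨ 3*t ≥ 7) must hold; in canonical form it is (val < 2 ∨ (3/2)*e + t > w - 5) ∧ ((1/2)*val = 3*t + w - 1 ∨ 3*t ≥ 7).
Before v := e - 2: (val < 2 ∨ (3/2)*e + t > w - 5) ∧ ((1/2)*val = 3*t + w - 1 ∨ 3*t ≥ 7)
Before v := v + 8: (val < 2 ∨ (3/2)*e + t > w - 5) ∧ ((1/2)*val = 3*t + w - 1 ∨ 3*t ≥ 7)
Before w := e - 9: (val < 2 ∨ (1/2)*e + t > -14) ∧ ((1/2)*val = e + 3*t - 10 ∨ 3*t ≥ 7)
Then branch requires (w < 5 ∨ (1/2)*e + t > -14) ∧ ((1/2)*w = e + 3*t - 17/2 ∨ 3*t ≥ 7); else branch requires (val < 2 ∨ t + (1/2)*w > -14) ∧ ((1/2)*val = 3*t + w - 10 ∨ 3*t ≥ 7).
Before the if: (2*e < -9 → ((w < 5 ∨ (1/2)*e + t > -14) ∧ ((1/2)*w = e + 3*t - 17/2 ∨ 3*t ≥ 7))) ∧ ((¬(2*e < -9)) → ((val < 2 ∨ t + (1/2)*w > -14) ∧ ((1/2)*val = 3*t + w - 10 ∨ 3*t ≥ 7)))
The weakest precondition is (2*e < -9 → ((w < 5 ∨ (1/2)*e + t > -14) ∧ ((1/2)*w = e + 3*t - 17/2 ∨ 3*t ≥ 7))) ∧ ((¬(2*e < -9)) → ((val < 2 ∨ t + (1/2)*w > -14) ∧ ((1/2)*val = 3*t + w - 10 ∨ 3*t ≥ 7))).
Check whether (2*e < -9 → ((w < 5 ∨ (1/2)*e + t > -14) ∧ ((1/2)*w = e + 3*t - 17/2 ∨ 3*t ≥ 7))) ∧ ((¬(2*e < -9)) → (t + (1/2)*w > -14 ∧ (3*t + w = 11 ∨ 3*t ≥ 7))) ∧ val = 2 implies it.
Every state satisfying the precondition satisfies the weakest precondition: the implication holds.
Answer: valid


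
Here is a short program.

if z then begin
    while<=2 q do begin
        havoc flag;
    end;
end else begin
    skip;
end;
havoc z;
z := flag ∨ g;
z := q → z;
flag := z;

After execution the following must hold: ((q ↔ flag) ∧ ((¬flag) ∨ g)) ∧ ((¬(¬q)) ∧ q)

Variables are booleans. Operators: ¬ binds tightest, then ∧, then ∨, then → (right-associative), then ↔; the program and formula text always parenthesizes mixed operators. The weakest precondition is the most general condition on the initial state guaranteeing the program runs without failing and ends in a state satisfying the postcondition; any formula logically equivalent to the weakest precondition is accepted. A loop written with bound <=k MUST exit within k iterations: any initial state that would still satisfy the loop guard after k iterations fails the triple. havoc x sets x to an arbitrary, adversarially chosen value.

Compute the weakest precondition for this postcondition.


Working backward. After the program, the postcondition ((q ↔ flag) ∧ ((¬flag) ∨ g)) ∧ ((¬(¬q)) ∧ q) must hold; in canonical form it is (q ↔ flag) ∧ ((¬flag) ∨ g) ∧ q.
Before flag := z: (q ↔ z) ∧ ((¬z) ∨ g) ∧ q
Before z := q → z: (q ↔ (q → z)) ∧ ((¬(q → z)) ∨ g) ∧ q
Before z := flag ∨ g: (q ↔ (q → (flag ∨ g))) ∧ ((¬(q → (flag ∨ g))) ∨ g) ∧ q
Before havoc z: (q ↔ (q → (flag ∨ g))) ∧ ((¬(q → (flag ∨ g))) ∨ g) ∧ q
Then branch requires (q → ((¬q) ∧ ((¬q) → (q ∧ g)) ∧ ((¬q) → ((q ↔ (q → g)) ∧ ((¬(q → g)) ∨ g) ∧ q)))) ∧ ((¬q) → ((q ↔ (q → (flag ∨ g))) ∧ ((¬(q → (flag ∨ g))) ∨ g) ∧ q)); else branch requires (q ↔ (q → (flag ∨ g))) ∧ ((¬(q → (flag ∨ g))) ∨ g) ∧ q.
Before the if: (z → ((q → ((¬q) ∧ ((¬q) → (q ∧ g)) ∧ ((¬q) → ((q ↔ (q → g)) ∧ ((¬(q → g)) ∨ g) ∧ q)))) ∧ ((¬q) → ((q ↔ (q → (flag ∨ g))) ∧ ((¬(q → (flag ∨ g))) ∨ g) ∧ q)))) ∧ ((¬z) → ((q ↔ (q → (flag ∨ g))) ∧ ((¬(q → (flag ∨ g))) ∨ g) ∧ q))
Answer: WP = (z → ((q → ((¬q) ∧ ((¬q) → (q ∧ g)) ∧ ((¬q) → ((q ↔ (q → g)) ∧ ((¬(q → g)) ∨ g) ∧ q)))) ∧ ((¬q) → ((q ↔ (q → (flag ∨ g))) ∧ ((¬(q → (flag ∨ g))) ∨ g) ∧ q)))) ∧ ((¬z) → ((q ↔ (q → (flag ∨ g))) ∧ ((¬(q → (flag ∨ g))) ∨ g) ∧ q))


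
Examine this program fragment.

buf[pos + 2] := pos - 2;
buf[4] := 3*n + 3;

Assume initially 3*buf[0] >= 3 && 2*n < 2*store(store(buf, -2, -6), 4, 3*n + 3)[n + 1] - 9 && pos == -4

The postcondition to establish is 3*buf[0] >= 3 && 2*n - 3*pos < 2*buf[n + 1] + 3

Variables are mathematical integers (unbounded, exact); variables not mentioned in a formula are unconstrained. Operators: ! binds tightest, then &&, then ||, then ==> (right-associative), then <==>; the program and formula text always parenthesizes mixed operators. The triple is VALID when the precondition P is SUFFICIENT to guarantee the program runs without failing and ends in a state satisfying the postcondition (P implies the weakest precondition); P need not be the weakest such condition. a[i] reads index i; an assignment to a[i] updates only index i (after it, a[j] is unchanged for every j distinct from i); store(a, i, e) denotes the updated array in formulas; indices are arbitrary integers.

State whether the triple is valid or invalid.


Working backward. After the program, the postcondition 3*buf[0] >= 3 && 2*n - 3*pos < 2*buf[n + 1] + 3 must hold; in canonical form it is 3*buf[0] >= 3 && 2*n < 2*buf[n + 1] + 3*pos + 3.
Before buf[4] := 3*n + 3: 3*buf[0] >= 3 && 2*n < 2*store(buf, 4, 3*n + 3)[n + 1] + 3*pos + 3
Before buf[pos + 2] := pos - 2: 3*store(buf, pos + 2, pos - 2)[0] >= 3 && 2*n < 2*store(store(buf, pos + 2, pos - 2), 4, 3*n + 3)[n + 1] + 3*pos + 3
The weakest precondition is 3*store(buf, pos + 2, pos - 2)[0] >= 3 && 2*n < 2*store(store(buf, pos + 2, pos - 2), 4, 3*n + 3)[n + 1] + 3*pos + 3.
Check whether 3*buf[0] >= 3 && 2*n < 2*store(store(buf, -2, -6), 4, 3*n + 3)[n + 1] - 9 && pos == -4 implies it.
Every state satisfying the precondition satisfies the weakest precondition: the implication holds.
Answer: valid


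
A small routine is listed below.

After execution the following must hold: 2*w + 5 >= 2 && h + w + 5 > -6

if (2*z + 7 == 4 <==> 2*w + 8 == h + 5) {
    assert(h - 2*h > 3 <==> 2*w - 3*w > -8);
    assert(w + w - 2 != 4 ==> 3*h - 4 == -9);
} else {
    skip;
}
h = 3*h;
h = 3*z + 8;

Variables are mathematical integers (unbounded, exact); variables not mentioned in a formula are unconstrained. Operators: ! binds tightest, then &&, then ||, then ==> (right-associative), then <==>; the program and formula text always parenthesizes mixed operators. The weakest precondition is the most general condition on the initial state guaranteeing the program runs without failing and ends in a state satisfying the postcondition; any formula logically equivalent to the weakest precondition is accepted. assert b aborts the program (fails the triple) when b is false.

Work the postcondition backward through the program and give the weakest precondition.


Working backward. After the program, the postcondition 2*w + 5 >= 2 && h + w + 5 > -6 must hold; in canonical form it is 2*w >= -3 && h + w > -11.
Before h := 3*z + 8: 2*w >= -3 && w + 3*z > -19
Before h := 3*h: 2*w >= -3 && w + 3*z > -19
Then branch requires (h < -3 <==> w < 8) && (2*w != 6 ==> 3*h == -5) && 2*w >= -3 && w + 3*z > -19; else branch requires 2*w >= -3 && w + 3*z > -19.
Before the if: ((2*z == -3 <==> 2*w == h - 3) ==> ((h < -3 <==> w < 8) && (2*w != 6 ==> 3*h == -5) && 2*w >= -3 && w + 3*z > -19)) && ((!(2*z == -3 <==> 2*w == h - 3)) ==> (2*w >= -3 && w + 3*z > -19))
Answer: WP = ((2*z == -3 <==> 2*w == h - 3) ==> ((h < -3 <==> w < 8) && (2*w != 6 ==> 3*h == -5) && 2*w >= -3 && w + 3*z > -19)) && ((!(2*z == -3 <==> 2*w == h - 3)) ==> (2*w >= -3 && w + 3*z > -19))


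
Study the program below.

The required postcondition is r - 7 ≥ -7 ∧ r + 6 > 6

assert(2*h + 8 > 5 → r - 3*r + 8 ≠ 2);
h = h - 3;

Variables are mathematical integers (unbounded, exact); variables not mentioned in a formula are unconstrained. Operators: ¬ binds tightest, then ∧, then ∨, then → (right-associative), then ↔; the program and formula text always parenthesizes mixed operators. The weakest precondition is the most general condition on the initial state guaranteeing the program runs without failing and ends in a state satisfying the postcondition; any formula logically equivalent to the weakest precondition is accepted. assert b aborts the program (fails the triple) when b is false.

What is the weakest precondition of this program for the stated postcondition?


Working backward. After the program, the postcondition r - 7 ≥ -7 ∧ r + 6 > 6 must hold; in canonical form it is r ≥ 0 ∧ r > 0.
Before h := h - 3: r ≥ 0 ∧ r > 0
Before assert 2*h + 8 > 5 → r - 3*r + 8 ≠ 2: (2*h > -3 → 2*r ≠ 6) ∧ r ≥ 0 ∧ r > 0
Answer: WP = (2*h > -3 → 2*r ≠ 6) ∧ r ≥ 0 ∧ r > 0


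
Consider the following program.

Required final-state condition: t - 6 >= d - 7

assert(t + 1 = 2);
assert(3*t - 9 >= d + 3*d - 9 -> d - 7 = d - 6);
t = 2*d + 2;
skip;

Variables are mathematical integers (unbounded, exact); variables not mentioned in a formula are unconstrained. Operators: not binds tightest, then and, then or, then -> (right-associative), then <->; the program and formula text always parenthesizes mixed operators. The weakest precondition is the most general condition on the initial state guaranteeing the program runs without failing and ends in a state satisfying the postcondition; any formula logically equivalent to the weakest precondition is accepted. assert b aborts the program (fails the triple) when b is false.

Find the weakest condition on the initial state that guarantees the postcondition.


Working backward. After the program, the postcondition t - 6 >= d - 7 must hold; in canonical form it is t >= d - 1.
Before skip: t >= d - 1
Before t := 2*d + 2: d >= -3
Before assert 3*t - 9 >= d + 3*d - 9 -> d - 7 = d - 6: (not (3*t >= 4*d)) and d >= -3
Before assert t + 1 = 2: t = 1 and (not (3*t >= 4*d)) and d >= -3
Answer: WP = t = 1 and (not (3*t >= 4*d)) and d >= -3
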